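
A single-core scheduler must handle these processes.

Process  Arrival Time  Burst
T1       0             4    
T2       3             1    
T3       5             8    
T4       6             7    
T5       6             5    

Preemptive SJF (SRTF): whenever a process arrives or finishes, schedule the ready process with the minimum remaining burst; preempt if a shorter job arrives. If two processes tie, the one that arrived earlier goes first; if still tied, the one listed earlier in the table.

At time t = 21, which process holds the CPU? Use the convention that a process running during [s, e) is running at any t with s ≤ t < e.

T4

Schedule: | T1 0-4 | T2 4-5 | T3 5-6 | T5 6-11 | T3 11-18 | T4 18-25 |
Completion: T1=4  T2=5  T3=18  T4=25  T5=11
Turnaround (C−A): T1=4  T2=2  T3=13  T4=19  T5=5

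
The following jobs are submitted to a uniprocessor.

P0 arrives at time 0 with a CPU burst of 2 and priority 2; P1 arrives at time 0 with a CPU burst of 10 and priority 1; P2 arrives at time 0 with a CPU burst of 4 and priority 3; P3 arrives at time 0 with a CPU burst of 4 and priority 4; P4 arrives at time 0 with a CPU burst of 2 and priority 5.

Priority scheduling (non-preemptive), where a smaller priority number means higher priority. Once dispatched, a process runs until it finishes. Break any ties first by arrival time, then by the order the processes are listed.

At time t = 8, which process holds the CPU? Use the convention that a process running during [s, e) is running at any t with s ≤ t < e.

P1

Gantt: | P1 0-10 | P0 10-12 | P2 12-16 | P3 16-20 | P4 20-22 |
Completion: P0=12  P1=10  P2=16  P3=20  P4=22
Turnaround (C−A): P0=12  P1=10  P2=16  P3=20  P4=22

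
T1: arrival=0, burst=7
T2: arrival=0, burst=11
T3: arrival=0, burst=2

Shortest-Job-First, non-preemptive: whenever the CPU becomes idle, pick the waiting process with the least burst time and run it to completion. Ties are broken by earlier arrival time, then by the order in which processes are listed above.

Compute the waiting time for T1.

Gantt: | T3 0-2 | T1 2-9 | T2 9-20 |
Completion: T1=9  T2=20  T3=2
Waiting(T1) = turnaround − burst = 9 − 7 = 2

2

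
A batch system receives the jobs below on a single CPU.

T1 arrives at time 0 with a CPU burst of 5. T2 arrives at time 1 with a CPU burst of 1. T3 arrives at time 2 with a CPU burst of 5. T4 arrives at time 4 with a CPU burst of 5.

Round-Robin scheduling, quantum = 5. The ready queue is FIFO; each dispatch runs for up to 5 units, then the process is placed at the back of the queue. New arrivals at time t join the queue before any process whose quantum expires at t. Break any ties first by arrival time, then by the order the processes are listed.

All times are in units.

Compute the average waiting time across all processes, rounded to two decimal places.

3.75

Schedule: | T1 0-5 | T2 5-6 | T3 6-11 | T4 11-16 |
Completion: T1=5  T2=6  T3=11  T4=16
Turnaround (C−A): T1=5  T2=5  T3=9  T4=12
Waiting times: T1=0, T2=4, T3=4, T4=7
Average waiting = (0+4+4+7) / 4 = 15/4 = 3.75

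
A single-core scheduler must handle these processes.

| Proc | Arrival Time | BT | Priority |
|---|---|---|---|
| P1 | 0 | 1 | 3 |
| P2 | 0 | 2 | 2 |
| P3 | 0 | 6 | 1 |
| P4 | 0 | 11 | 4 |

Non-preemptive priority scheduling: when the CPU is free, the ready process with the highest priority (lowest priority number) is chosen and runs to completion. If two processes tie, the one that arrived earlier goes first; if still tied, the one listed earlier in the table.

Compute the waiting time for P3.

Timeline: | P3 0-6 | P2 6-8 | P1 8-9 | P4 9-20 |
Completion: P1=9  P2=8  P3=6  P4=20
Turnaround (C−A): P1=9  P2=8  P3=6  P4=20
Waiting(P3) = turnaround − burst = 6 − 6 = 0

0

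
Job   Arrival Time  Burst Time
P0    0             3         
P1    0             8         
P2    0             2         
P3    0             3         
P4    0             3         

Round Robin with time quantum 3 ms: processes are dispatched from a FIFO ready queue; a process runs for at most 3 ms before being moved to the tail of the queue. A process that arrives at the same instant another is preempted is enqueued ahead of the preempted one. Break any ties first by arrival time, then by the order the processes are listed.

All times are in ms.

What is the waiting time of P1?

Gantt: | P0 0-3 | P1 3-6 | P2 6-8 | P3 8-11 | P4 11-14 | P1 14-19 |
Completion: P0=3  P1=19  P2=8  P3=11  P4=14
Turnaround (C−A): P0=3  P1=19  P2=8  P3=11  P4=14
Waiting(P1) = turnaround − burst = 19 − 8 = 11

11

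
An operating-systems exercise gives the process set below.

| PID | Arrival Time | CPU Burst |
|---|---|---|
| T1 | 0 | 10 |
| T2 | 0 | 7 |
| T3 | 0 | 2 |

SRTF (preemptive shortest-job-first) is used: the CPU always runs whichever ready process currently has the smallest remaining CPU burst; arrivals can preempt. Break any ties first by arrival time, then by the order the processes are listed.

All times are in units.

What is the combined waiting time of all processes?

Timeline: | T3 0-2 | T2 2-9 | T1 9-19 |
Completion: T1=19  T2=9  T3=2
Waiting = turnaround − burst: T1=9, T2=2, T3=0
Total waiting = 9 + 2 + 0 = 11

11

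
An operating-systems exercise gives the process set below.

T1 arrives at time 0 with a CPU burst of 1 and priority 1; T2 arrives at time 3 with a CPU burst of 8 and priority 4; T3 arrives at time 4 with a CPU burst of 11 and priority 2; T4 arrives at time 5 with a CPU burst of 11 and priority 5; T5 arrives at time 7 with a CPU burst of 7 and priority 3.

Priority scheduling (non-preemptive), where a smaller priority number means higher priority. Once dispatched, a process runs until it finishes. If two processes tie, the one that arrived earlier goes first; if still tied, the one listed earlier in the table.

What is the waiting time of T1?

0

Schedule: | T1 0-1 | idle 1-3 | T2 3-11 | T3 11-22 | T5 22-29 | T4 29-40 |
Completion: T1=1  T2=11  T3=22  T4=40  T5=29
Turnaround (C−A): T1=1  T2=8  T3=18  T4=35  T5=22
Waiting(T1) = turnaround − burst = 1 − 1 = 0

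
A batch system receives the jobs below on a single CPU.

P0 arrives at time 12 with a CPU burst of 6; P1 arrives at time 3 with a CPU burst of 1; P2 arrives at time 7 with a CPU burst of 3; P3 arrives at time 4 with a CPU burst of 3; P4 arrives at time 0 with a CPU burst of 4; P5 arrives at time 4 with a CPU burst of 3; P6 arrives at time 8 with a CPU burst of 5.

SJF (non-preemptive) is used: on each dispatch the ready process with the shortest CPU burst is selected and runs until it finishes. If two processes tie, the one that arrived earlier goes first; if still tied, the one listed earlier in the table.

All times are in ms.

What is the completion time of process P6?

19

Schedule: | P4 0-4 | P1 4-5 | P3 5-8 | P5 8-11 | P2 11-14 | P6 14-19 | P0 19-25 |
Completion: P0=25  P1=5  P2=14  P3=8  P4=4  P5=11  P6=19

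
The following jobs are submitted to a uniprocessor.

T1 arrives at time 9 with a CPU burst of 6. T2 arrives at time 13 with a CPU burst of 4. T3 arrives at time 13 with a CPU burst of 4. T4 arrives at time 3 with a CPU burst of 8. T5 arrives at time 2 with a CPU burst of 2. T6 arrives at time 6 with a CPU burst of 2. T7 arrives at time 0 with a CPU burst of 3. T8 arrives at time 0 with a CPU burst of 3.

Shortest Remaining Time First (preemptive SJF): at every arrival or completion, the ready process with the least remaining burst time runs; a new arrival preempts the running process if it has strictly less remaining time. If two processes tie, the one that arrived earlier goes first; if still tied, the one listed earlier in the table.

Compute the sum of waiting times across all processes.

Timeline: | T7 0-3 | T5 3-5 | T8 5-8 | T6 8-10 | T1 10-16 | T2 16-20 | T3 20-24 | T4 24-32 |
Completion: T1=16  T2=20  T3=24  T4=32  T5=5  T6=10  T7=3  T8=8
Waiting = turnaround − burst: T1=1, T2=3, T3=7, T4=21, T5=1, T6=2, T7=0, T8=5
Total waiting = 1 + 3 + 7 + 21 + 1 + 2 + 0 + 5 = 40

40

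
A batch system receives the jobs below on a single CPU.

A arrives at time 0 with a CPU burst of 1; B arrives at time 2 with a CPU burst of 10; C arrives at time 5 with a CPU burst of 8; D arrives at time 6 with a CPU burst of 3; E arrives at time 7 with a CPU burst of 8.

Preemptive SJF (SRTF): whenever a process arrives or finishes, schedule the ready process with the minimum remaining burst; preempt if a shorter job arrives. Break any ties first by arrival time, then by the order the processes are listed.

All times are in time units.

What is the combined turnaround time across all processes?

59

Gantt: | A 0-1 | idle 1-2 | B 2-6 | D 6-9 | B 9-15 | C 15-23 | E 23-31 |
Completion: A=1  B=15  C=23  D=9  E=31
Turnaround (C−A): A=1  B=13  C=18  D=3  E=24
Turnaround = completion − arrival: A=1, B=13, C=18, D=3, E=24
Total turnaround = 1 + 13 + 18 + 3 + 24 = 59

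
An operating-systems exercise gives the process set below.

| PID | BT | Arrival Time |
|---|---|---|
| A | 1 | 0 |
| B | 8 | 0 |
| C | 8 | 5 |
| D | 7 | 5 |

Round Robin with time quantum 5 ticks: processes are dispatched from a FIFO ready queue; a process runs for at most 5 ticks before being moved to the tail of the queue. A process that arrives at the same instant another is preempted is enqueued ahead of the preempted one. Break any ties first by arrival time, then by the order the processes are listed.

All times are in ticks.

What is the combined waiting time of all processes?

32

Schedule: | A 0-1 | B 1-6 | C 6-11 | D 11-16 | B 16-19 | C 19-22 | D 22-24 |
Completion: A=1  B=19  C=22  D=24
Turnaround (C−A): A=1  B=19  C=17  D=19
Waiting = turnaround − burst: A=0, B=11, C=9, D=12
Total waiting = 0 + 11 + 9 + 12 = 32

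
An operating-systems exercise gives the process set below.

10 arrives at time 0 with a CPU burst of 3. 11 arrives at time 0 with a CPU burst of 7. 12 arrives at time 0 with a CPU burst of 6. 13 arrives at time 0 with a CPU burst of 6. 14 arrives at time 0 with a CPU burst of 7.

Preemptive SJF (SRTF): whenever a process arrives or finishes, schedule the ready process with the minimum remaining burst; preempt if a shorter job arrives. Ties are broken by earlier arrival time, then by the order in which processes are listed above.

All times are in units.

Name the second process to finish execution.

12

Gantt: | 10 0-3 | 12 3-9 | 13 9-15 | 11 15-22 | 14 22-29 |
Completion: 10=3  11=22  12=9  13=15  14=29
Finish order: 10 → 12 → 13 → 11 → 14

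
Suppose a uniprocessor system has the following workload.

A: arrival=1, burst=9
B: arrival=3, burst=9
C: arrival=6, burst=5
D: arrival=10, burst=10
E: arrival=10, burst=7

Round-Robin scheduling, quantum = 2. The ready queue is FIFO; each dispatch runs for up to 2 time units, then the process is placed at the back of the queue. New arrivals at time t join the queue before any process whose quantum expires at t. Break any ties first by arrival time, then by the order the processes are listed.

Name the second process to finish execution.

Gantt: | idle 0-1 | A 1-3 | B 3-5 | A 5-7 | B 7-9 | C 9-11 | A 11-13 | B 13-15 | D 15-17 | E 17-19 | C 19-21 | A 21-23 | B 23-25 | D 25-27 | E 27-29 | C 29-30 | A 30-31 | B 31-32 | D 32-34 | E 34-36 | D 36-38 | E 38-39 | D 39-41 |
Completion: A=31  B=32  C=30  D=41  E=39
Turnaround (C−A): A=30  B=29  C=24  D=31  E=29
Finish order: C → A → B → E → D

A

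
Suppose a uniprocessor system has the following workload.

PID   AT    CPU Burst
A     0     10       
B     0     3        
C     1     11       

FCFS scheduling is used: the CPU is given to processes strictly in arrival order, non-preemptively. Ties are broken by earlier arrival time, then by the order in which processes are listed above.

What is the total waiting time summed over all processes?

Timeline: | A 0-10 | B 10-13 | C 13-24 |
Completion: A=10  B=13  C=24
Waiting = turnaround − burst: A=0, B=10, C=12
Total waiting = 0 + 10 + 12 = 22

22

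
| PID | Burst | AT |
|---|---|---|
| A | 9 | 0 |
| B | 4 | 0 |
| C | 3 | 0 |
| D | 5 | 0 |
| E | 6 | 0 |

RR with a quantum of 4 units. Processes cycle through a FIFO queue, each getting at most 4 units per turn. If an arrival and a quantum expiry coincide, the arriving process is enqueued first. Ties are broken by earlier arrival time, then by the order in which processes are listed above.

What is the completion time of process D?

24

Timeline: | A 0-4 | B 4-8 | C 8-11 | D 11-15 | E 15-19 | A 19-23 | D 23-24 | E 24-26 | A 26-27 |
Completion: A=27  B=8  C=11  D=24  E=26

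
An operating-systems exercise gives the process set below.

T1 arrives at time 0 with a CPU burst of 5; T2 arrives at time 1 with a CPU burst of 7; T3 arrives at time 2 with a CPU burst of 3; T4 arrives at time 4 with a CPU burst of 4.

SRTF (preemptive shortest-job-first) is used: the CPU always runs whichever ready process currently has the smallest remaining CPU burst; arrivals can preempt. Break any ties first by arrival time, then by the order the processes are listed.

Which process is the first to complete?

Timeline: | T1 0-5 | T3 5-8 | T4 8-12 | T2 12-19 |
Completion: T1=5  T2=19  T3=8  T4=12
Finish order: T1 → T3 → T4 → T2

T1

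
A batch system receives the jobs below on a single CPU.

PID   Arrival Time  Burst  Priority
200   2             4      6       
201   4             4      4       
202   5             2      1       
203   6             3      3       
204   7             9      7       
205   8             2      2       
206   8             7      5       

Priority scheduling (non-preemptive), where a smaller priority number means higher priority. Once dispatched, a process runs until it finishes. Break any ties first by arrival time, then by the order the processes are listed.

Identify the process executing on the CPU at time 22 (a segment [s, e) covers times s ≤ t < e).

206

Gantt: | idle 0-2 | 200 2-6 | 202 6-8 | 205 8-10 | 203 10-13 | 201 13-17 | 206 17-24 | 204 24-33 |
Completion: 200=6  201=17  202=8  203=13  204=33  205=10  206=24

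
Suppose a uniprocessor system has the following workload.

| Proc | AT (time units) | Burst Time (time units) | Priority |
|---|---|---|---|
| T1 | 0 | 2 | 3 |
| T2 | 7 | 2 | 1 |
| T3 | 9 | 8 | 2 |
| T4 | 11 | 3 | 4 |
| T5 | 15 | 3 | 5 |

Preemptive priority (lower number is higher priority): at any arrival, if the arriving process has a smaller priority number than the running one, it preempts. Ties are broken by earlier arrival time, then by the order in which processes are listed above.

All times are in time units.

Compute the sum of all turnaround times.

29

Timeline: | T1 0-2 | idle 2-7 | T2 7-9 | T3 9-17 | T4 17-20 | T5 20-23 |
Completion: T1=2  T2=9  T3=17  T4=20  T5=23
Turnaround (C−A): T1=2  T2=2  T3=8  T4=9  T5=8
Turnaround = completion − arrival: T1=2, T2=2, T3=8, T4=9, T5=8
Total turnaround = 2 + 2 + 8 + 9 + 8 = 29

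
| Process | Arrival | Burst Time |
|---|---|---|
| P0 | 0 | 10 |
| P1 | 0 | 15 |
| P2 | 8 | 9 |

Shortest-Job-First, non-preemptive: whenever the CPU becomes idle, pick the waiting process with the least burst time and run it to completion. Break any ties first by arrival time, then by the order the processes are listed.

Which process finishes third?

P1

Timeline: | P0 0-10 | P2 10-19 | P1 19-34 |
Completion: P0=10  P1=34  P2=19
Finish order: P0 → P2 → P1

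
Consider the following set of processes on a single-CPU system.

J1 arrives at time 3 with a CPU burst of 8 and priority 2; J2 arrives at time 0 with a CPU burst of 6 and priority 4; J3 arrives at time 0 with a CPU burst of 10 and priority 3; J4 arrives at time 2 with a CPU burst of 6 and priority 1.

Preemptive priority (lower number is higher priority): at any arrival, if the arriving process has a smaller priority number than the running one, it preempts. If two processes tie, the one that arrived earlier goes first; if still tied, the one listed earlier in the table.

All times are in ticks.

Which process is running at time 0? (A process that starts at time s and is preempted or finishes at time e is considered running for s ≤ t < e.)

J3

Schedule: | J3 0-2 | J4 2-8 | J1 8-16 | J3 16-24 | J2 24-30 |
Completion: J1=16  J2=30  J3=24  J4=8
Turnaround (C−A): J1=13  J2=30  J3=24  J4=6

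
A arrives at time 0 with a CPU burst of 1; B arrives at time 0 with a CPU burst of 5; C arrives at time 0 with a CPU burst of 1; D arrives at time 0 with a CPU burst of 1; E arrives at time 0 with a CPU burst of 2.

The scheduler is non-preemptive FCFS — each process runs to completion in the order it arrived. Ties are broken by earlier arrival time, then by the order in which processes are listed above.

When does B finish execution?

Timeline: | A 0-1 | B 1-6 | C 6-7 | D 7-8 | E 8-10 |
Completion: A=1  B=6  C=7  D=8  E=10

6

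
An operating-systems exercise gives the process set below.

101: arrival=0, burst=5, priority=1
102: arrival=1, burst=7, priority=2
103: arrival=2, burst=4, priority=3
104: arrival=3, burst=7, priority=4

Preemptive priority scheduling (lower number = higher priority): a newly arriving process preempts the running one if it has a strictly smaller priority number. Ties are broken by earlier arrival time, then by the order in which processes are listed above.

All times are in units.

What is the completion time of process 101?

Schedule: | 101 0-5 | 102 5-12 | 103 12-16 | 104 16-23 |
Completion: 101=5  102=12  103=16  104=23
Turnaround (C−A): 101=5  102=11  103=14  104=20

5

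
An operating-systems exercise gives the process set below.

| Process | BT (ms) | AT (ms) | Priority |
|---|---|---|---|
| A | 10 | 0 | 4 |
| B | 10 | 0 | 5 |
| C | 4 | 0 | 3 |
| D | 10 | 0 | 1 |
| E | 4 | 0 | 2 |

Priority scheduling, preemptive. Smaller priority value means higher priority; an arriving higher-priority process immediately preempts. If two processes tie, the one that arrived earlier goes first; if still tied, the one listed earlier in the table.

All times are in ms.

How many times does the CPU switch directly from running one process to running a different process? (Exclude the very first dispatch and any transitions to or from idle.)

Timeline: | D 0-10 | E 10-14 | C 14-18 | A 18-28 | B 28-38 |
Completion: A=28  B=38  C=18  D=10  E=14
Turnaround (C−A): A=28  B=38  C=18  D=10  E=14

4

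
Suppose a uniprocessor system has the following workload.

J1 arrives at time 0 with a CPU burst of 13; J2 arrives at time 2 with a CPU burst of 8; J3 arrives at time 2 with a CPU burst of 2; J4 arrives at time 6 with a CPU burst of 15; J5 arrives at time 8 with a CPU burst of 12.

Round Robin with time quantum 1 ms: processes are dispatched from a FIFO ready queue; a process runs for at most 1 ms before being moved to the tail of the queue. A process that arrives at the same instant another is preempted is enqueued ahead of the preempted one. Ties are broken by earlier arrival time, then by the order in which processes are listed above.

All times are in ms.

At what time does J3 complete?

Schedule: | J1 0-2 | J2 2-3 | J3 3-4 | J1 4-5 | J2 5-6 | J3 6-7 | J1 7-8 | J4 8-9 | J2 9-10 | J5 10-11 | J1 11-12 | J4 12-13 | J2 13-14 | J5 14-15 | J1 15-16 | J4 16-17 | J2 17-18 | J5 18-19 | J1 19-20 | J4 20-21 | J2 21-22 | J5 22-23 | J1 23-24 | J4 24-25 | J2 25-26 | J5 26-27 | J1 27-28 | J4 28-29 | J2 29-30 | J5 30-31 | J1 31-32 | J4 32-33 | J5 33-34 | J1 34-35 | J4 35-36 | J5 36-37 | J1 37-38 | J4 38-39 | J5 39-40 | J1 40-41 | J4 41-42 | J5 42-43 | J4 43-44 | J5 44-45 | J4 45-46 | J5 46-47 | J4 47-50 |
Completion: J1=41  J2=30  J3=7  J4=50  J5=47
Turnaround (C−A): J1=41  J2=28  J3=5  J4=44  J5=39

7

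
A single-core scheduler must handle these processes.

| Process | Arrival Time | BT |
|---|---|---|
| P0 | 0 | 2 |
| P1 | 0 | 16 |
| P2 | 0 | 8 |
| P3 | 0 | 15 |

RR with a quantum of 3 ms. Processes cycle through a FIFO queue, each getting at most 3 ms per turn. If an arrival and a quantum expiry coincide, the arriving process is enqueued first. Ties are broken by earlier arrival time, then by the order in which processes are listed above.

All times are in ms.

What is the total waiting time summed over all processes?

67

Timeline: | P0 0-2 | P1 2-5 | P2 5-8 | P3 8-11 | P1 11-14 | P2 14-17 | P3 17-20 | P1 20-23 | P2 23-25 | P3 25-28 | P1 28-31 | P3 31-34 | P1 34-37 | P3 37-40 | P1 40-41 |
Completion: P0=2  P1=41  P2=25  P3=40
Turnaround (C−A): P0=2  P1=41  P2=25  P3=40
Waiting = turnaround − burst: P0=0, P1=25, P2=17, P3=25
Total waiting = 0 + 25 + 17 + 25 = 67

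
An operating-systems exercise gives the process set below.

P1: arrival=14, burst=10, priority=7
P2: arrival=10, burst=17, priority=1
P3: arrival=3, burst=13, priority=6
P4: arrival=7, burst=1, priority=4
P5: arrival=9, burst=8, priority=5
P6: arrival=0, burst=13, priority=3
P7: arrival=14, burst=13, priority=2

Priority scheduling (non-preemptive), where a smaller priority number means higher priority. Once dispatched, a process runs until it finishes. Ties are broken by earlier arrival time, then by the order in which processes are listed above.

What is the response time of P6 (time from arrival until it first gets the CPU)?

0

Timeline: | P6 0-13 | P2 13-30 | P7 30-43 | P4 43-44 | P5 44-52 | P3 52-65 | P1 65-75 |
Completion: P1=75  P2=30  P3=65  P4=44  P5=52  P6=13  P7=43
Turnaround (C−A): P1=61  P2=20  P3=62  P4=37  P5=43  P6=13  P7=29
Response(P6) = first start − arrival = 0 − 0 = 0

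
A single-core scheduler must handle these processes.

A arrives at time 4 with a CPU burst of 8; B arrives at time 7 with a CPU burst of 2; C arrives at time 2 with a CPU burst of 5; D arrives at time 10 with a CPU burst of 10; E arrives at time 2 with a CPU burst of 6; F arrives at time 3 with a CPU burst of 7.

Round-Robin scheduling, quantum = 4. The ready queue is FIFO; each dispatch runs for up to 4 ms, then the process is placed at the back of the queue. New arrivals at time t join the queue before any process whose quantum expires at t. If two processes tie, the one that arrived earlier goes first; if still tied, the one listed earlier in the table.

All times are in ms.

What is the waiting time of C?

12

Timeline: | idle 0-2 | C 2-6 | E 6-10 | F 10-14 | A 14-18 | C 18-19 | B 19-21 | D 21-25 | E 25-27 | F 27-30 | A 30-34 | D 34-40 |
Completion: A=34  B=21  C=19  D=40  E=27  F=30
Waiting(C) = turnaround − burst = 17 − 5 = 12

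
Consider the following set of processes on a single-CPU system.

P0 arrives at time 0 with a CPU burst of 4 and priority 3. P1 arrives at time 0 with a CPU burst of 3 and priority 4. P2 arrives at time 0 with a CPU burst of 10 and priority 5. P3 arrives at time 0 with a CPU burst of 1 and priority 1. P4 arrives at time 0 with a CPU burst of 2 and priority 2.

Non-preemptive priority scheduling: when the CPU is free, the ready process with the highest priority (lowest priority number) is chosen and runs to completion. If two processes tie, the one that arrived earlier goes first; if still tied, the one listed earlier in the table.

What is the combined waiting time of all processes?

21

Gantt: | P3 0-1 | P4 1-3 | P0 3-7 | P1 7-10 | P2 10-20 |
Completion: P0=7  P1=10  P2=20  P3=1  P4=3
Turnaround (C−A): P0=7  P1=10  P2=20  P3=1  P4=3
Waiting = turnaround − burst: P0=3, P1=7, P2=10, P3=0, P4=1
Total waiting = 3 + 7 + 10 + 0 + 1 = 21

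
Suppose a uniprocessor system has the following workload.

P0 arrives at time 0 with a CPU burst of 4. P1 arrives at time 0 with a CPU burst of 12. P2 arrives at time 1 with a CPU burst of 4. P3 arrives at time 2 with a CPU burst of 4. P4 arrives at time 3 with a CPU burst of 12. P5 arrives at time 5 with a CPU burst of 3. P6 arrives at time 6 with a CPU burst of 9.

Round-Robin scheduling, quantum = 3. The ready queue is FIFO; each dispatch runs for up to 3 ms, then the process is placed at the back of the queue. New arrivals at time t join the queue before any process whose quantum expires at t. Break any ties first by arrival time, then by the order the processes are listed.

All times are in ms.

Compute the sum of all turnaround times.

206

Schedule: | P0 0-3 | P1 3-6 | P2 6-9 | P3 9-12 | P4 12-15 | P0 15-16 | P5 16-19 | P6 19-22 | P1 22-25 | P2 25-26 | P3 26-27 | P4 27-30 | P6 30-33 | P1 33-36 | P4 36-39 | P6 39-42 | P1 42-45 | P4 45-48 |
Completion: P0=16  P1=45  P2=26  P3=27  P4=48  P5=19  P6=42
Turnaround (C−A): P0=16  P1=45  P2=25  P3=25  P4=45  P5=14  P6=36
Turnaround = completion − arrival: P0=16, P1=45, P2=25, P3=25, P4=45, P5=14, P6=36
Total turnaround = 16 + 45 + 25 + 25 + 45 + 14 + 36 = 206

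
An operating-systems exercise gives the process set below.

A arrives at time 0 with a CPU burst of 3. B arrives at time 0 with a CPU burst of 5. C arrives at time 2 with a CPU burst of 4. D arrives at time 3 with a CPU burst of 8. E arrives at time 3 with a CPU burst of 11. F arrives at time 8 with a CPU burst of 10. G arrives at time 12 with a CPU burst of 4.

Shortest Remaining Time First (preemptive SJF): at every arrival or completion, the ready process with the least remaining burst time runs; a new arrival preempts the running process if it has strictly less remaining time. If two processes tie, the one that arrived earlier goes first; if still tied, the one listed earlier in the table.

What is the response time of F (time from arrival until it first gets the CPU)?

16

Schedule: | A 0-3 | C 3-7 | B 7-12 | G 12-16 | D 16-24 | F 24-34 | E 34-45 |
Completion: A=3  B=12  C=7  D=24  E=45  F=34  G=16
Response(F) = first start − arrival = 24 − 8 = 16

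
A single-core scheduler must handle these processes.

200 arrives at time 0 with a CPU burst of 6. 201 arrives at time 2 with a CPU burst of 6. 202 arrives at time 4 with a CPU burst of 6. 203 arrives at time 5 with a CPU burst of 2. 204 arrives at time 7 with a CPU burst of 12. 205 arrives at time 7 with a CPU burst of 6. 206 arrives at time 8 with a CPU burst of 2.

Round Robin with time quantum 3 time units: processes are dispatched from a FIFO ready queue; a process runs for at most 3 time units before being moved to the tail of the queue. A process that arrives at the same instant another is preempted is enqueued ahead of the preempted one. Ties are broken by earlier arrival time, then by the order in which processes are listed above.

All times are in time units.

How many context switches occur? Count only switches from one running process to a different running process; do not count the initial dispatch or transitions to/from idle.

12

Timeline: | 200 0-3 | 201 3-6 | 200 6-9 | 202 9-12 | 203 12-14 | 201 14-17 | 204 17-20 | 205 20-23 | 206 23-25 | 202 25-28 | 204 28-31 | 205 31-34 | 204 34-40 |
Completion: 200=9  201=17  202=28  203=14  204=40  205=34  206=25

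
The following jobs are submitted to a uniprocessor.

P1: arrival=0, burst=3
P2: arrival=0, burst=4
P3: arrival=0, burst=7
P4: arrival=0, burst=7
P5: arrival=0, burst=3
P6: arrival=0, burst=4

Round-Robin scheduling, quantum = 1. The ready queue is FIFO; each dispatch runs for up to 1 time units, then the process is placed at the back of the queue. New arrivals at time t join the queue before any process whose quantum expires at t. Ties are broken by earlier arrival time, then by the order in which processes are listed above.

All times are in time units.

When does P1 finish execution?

Timeline: | P1 0-1 | P2 1-2 | P3 2-3 | P4 3-4 | P5 4-5 | P6 5-6 | P1 6-7 | P2 7-8 | P3 8-9 | P4 9-10 | P5 10-11 | P6 11-12 | P1 12-13 | P2 13-14 | P3 14-15 | P4 15-16 | P5 16-17 | P6 17-18 | P2 18-19 | P3 19-20 | P4 20-21 | P6 21-22 | P3 22-23 | P4 23-24 | P3 24-25 | P4 25-26 | P3 26-27 | P4 27-28 |
Completion: P1=13  P2=19  P3=27  P4=28  P5=17  P6=22

13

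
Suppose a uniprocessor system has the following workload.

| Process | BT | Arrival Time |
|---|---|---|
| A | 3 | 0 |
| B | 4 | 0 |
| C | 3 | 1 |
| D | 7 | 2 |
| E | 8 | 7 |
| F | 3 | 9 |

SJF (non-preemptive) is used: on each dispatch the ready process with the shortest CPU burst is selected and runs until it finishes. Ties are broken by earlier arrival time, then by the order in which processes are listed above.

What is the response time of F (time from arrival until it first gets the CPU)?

1

Gantt: | A 0-3 | C 3-6 | B 6-10 | F 10-13 | D 13-20 | E 20-28 |
Completion: A=3  B=10  C=6  D=20  E=28  F=13
Turnaround (C−A): A=3  B=10  C=5  D=18  E=21  F=4
Response(F) = first start − arrival = 10 − 9 = 1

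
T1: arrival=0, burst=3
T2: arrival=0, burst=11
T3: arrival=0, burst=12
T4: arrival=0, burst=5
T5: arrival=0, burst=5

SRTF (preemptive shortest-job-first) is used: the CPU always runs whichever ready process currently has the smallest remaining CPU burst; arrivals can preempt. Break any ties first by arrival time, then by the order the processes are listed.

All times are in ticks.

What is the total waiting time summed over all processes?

Gantt: | T1 0-3 | T4 3-8 | T5 8-13 | T2 13-24 | T3 24-36 |
Completion: T1=3  T2=24  T3=36  T4=8  T5=13
Turnaround (C−A): T1=3  T2=24  T3=36  T4=8  T5=13
Waiting = turnaround − burst: T1=0, T2=13, T3=24, T4=3, T5=8
Total waiting = 0 + 13 + 24 + 3 + 8 = 48

48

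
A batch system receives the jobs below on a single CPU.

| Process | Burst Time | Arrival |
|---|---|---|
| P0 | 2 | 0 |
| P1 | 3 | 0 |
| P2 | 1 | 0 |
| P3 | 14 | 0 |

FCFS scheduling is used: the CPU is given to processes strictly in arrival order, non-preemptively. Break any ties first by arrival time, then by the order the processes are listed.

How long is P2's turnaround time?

6

Timeline: | P0 0-2 | P1 2-5 | P2 5-6 | P3 6-20 |
Completion: P0=2  P1=5  P2=6  P3=20
Turnaround (C−A): P0=2  P1=5  P2=6  P3=20
Turnaround(P2) = completion − arrival = 6 − 0 = 6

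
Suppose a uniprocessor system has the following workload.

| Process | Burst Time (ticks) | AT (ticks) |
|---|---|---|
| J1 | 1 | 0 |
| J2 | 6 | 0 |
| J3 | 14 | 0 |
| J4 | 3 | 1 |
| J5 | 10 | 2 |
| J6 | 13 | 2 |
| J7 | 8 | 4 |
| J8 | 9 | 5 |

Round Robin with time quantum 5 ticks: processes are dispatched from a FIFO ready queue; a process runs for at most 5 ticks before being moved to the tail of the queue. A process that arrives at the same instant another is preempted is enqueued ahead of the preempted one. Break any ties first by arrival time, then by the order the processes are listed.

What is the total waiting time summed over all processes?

252

Schedule: | J1 0-1 | J2 1-6 | J3 6-11 | J4 11-14 | J5 14-19 | J6 19-24 | J7 24-29 | J8 29-34 | J2 34-35 | J3 35-40 | J5 40-45 | J6 45-50 | J7 50-53 | J8 53-57 | J3 57-61 | J6 61-64 |
Completion: J1=1  J2=35  J3=61  J4=14  J5=45  J6=64  J7=53  J8=57
Waiting = turnaround − burst: J1=0, J2=29, J3=47, J4=10, J5=33, J6=49, J7=41, J8=43
Total waiting = 0 + 29 + 47 + 10 + 33 + 49 + 41 + 43 = 252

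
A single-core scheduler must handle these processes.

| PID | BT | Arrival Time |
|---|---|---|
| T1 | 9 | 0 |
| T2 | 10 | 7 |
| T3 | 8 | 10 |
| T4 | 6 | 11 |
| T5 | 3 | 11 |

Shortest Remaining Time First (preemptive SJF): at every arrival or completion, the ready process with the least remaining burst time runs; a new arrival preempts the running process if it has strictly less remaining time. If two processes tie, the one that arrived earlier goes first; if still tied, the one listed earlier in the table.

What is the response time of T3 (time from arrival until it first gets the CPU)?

0

Timeline: | T1 0-9 | T2 9-10 | T3 10-11 | T5 11-14 | T4 14-20 | T3 20-27 | T2 27-36 |
Completion: T1=9  T2=36  T3=27  T4=20  T5=14
Turnaround (C−A): T1=9  T2=29  T3=17  T4=9  T5=3
Response(T3) = first start − arrival = 10 − 10 = 0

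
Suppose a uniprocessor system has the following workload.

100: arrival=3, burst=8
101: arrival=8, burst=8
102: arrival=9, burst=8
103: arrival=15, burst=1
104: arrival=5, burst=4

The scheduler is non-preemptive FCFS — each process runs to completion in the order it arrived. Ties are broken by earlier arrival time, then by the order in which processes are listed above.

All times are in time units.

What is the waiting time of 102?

Schedule: | idle 0-3 | 100 3-11 | 104 11-15 | 101 15-23 | 102 23-31 | 103 31-32 |
Completion: 100=11  101=23  102=31  103=32  104=15
Turnaround (C−A): 100=8  101=15  102=22  103=17  104=10
Waiting(102) = turnaround − burst = 22 − 8 = 14

14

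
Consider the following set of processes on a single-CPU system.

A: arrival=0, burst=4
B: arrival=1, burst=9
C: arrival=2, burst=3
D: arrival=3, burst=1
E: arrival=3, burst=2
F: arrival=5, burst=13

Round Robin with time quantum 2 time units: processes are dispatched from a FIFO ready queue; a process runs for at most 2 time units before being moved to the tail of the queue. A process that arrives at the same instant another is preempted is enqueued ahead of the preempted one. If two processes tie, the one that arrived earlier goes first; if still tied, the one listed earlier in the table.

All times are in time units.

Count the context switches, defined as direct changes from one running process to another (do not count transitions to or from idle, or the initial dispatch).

14

Schedule: | A 0-2 | B 2-4 | C 4-6 | A 6-8 | D 8-9 | E 9-11 | B 11-13 | F 13-15 | C 15-16 | B 16-18 | F 18-20 | B 20-22 | F 22-24 | B 24-25 | F 25-32 |
Completion: A=8  B=25  C=16  D=9  E=11  F=32
Turnaround (C−A): A=8  B=24  C=14  D=6  E=8  F=27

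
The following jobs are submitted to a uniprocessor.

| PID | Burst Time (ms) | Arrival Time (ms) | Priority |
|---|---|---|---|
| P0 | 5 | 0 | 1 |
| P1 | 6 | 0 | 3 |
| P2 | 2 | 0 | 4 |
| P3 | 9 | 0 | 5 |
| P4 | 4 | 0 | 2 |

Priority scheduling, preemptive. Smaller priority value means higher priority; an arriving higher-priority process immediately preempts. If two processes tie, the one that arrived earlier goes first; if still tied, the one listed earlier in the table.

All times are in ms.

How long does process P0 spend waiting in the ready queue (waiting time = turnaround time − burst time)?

0

Timeline: | P0 0-5 | P4 5-9 | P1 9-15 | P2 15-17 | P3 17-26 |
Completion: P0=5  P1=15  P2=17  P3=26  P4=9
Waiting(P0) = turnaround − burst = 5 − 5 = 0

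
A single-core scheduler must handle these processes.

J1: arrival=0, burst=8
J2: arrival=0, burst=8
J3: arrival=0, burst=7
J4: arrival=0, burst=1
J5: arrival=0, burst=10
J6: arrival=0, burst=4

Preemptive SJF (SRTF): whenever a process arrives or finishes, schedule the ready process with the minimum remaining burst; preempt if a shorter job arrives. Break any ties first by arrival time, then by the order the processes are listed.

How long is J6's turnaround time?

Gantt: | J4 0-1 | J6 1-5 | J3 5-12 | J1 12-20 | J2 20-28 | J5 28-38 |
Completion: J1=20  J2=28  J3=12  J4=1  J5=38  J6=5
Turnaround (C−A): J1=20  J2=28  J3=12  J4=1  J5=38  J6=5
Turnaround(J6) = completion − arrival = 5 − 0 = 5

5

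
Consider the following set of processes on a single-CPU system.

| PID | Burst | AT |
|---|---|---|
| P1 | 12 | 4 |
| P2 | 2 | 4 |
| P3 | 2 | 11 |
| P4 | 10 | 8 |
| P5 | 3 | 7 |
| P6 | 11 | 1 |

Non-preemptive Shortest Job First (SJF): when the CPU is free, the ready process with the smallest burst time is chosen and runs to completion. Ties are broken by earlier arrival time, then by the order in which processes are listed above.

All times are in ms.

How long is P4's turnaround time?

Gantt: | idle 0-1 | P6 1-12 | P2 12-14 | P3 14-16 | P5 16-19 | P4 19-29 | P1 29-41 |
Completion: P1=41  P2=14  P3=16  P4=29  P5=19  P6=12
Turnaround (C−A): P1=37  P2=10  P3=5  P4=21  P5=12  P6=11
Turnaround(P4) = completion − arrival = 29 − 8 = 21

21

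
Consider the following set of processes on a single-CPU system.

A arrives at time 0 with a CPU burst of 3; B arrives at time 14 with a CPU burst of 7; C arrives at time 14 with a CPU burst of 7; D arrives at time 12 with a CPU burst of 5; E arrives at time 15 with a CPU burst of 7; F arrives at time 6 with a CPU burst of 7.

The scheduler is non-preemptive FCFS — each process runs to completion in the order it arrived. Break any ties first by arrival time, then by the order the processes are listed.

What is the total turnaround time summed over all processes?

69

Schedule: | A 0-3 | idle 3-6 | F 6-13 | D 13-18 | B 18-25 | C 25-32 | E 32-39 |
Completion: A=3  B=25  C=32  D=18  E=39  F=13
Turnaround (C−A): A=3  B=11  C=18  D=6  E=24  F=7
Turnaround = completion − arrival: A=3, B=11, C=18, D=6, E=24, F=7
Total turnaround = 3 + 11 + 18 + 6 + 24 + 7 = 69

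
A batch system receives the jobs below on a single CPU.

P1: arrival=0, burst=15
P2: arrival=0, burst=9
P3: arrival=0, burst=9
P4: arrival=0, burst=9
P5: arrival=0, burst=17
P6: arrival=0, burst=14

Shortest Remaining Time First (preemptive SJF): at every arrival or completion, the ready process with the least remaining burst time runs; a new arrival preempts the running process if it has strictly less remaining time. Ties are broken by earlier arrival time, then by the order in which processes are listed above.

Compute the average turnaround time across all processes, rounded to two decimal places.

37.33

Timeline: | P2 0-9 | P3 9-18 | P4 18-27 | P6 27-41 | P1 41-56 | P5 56-73 |
Completion: P1=56  P2=9  P3=18  P4=27  P5=73  P6=41
Turnaround (C−A): P1=56  P2=9  P3=18  P4=27  P5=73  P6=41
Turnaround times: P1=56, P2=9, P3=18, P4=27, P5=73, P6=41
Average turnaround = (56+9+18+27+73+41) / 6 = 224/6 = 37.33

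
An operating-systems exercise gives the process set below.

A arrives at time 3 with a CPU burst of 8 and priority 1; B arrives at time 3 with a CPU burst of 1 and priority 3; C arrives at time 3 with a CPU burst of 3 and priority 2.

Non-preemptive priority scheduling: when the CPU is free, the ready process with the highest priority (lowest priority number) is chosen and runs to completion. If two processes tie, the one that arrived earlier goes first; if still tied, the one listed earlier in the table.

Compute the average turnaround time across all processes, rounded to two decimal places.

10.33

Timeline: | idle 0-3 | A 3-11 | C 11-14 | B 14-15 |
Completion: A=11  B=15  C=14
Turnaround (C−A): A=8  B=12  C=11
Turnaround times: A=8, B=12, C=11
Average turnaround = (8+12+11) / 3 = 31/3 = 10.33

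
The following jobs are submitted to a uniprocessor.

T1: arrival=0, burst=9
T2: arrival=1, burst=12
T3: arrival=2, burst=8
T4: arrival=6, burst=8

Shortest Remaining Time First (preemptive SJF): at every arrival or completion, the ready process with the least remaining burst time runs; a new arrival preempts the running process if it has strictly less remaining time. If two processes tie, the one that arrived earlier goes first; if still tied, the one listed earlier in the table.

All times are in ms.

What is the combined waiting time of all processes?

Timeline: | T1 0-9 | T3 9-17 | T4 17-25 | T2 25-37 |
Completion: T1=9  T2=37  T3=17  T4=25
Turnaround (C−A): T1=9  T2=36  T3=15  T4=19
Waiting = turnaround − burst: T1=0, T2=24, T3=7, T4=11
Total waiting = 0 + 24 + 7 + 11 = 42

42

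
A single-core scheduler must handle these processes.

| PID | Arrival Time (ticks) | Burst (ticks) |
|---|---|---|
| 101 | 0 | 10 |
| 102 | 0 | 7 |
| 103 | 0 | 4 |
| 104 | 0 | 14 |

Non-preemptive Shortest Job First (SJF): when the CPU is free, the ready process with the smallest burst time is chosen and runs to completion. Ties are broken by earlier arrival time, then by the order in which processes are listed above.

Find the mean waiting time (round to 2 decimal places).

9.00

Timeline: | 103 0-4 | 102 4-11 | 101 11-21 | 104 21-35 |
Completion: 101=21  102=11  103=4  104=35
Turnaround (C−A): 101=21  102=11  103=4  104=35
Waiting times: 101=11, 102=4, 103=0, 104=21
Average waiting = (11+4+0+21) / 4 = 36/4 = 9.00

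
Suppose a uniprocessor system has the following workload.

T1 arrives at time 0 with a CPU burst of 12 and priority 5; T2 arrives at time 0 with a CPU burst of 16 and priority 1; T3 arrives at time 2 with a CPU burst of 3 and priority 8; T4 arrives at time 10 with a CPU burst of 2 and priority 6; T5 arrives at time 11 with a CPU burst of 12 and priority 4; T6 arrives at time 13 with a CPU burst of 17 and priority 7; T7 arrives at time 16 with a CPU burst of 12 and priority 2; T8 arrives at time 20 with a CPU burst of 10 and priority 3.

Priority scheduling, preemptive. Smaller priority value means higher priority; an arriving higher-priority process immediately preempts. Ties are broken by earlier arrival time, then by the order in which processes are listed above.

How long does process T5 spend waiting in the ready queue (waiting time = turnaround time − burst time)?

27

Gantt: | T2 0-16 | T7 16-28 | T8 28-38 | T5 38-50 | T1 50-62 | T4 62-64 | T6 64-81 | T3 81-84 |
Completion: T1=62  T2=16  T3=84  T4=64  T5=50  T6=81  T7=28  T8=38
Waiting(T5) = turnaround − burst = 39 − 12 = 27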